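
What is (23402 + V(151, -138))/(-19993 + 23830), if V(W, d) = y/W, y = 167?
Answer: 3533869/579387 ≈ 6.0993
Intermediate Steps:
V(W, d) = 167/W
(23402 + V(151, -138))/(-19993 + 23830) = (23402 + 167/151)/(-19993 + 23830) = (23402 + 167*(1/151))/3837 = (23402 + 167/151)*(1/3837) = (3533869/151)*(1/3837) = 3533869/579387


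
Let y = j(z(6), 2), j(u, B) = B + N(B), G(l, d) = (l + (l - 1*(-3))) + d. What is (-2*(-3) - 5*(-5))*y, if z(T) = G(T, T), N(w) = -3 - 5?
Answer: -186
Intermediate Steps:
N(w) = -8
G(l, d) = 3 + d + 2*l (G(l, d) = (l + (l + 3)) + d = (l + (3 + l)) + d = (3 + 2*l) + d = 3 + d + 2*l)
z(T) = 3 + 3*T (z(T) = 3 + T + 2*T = 3 + 3*T)
j(u, B) = -8 + B (j(u, B) = B - 8 = -8 + B)
y = -6 (y = -8 + 2 = -6)
(-2*(-3) - 5*(-5))*y = (-2*(-3) - 5*(-5))*(-6) = (6 + 25)*(-6) = 31*(-6) = -186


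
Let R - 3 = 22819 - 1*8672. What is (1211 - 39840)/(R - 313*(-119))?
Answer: -38629/51397 ≈ -0.75158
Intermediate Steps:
R = 14150 (R = 3 + (22819 - 1*8672) = 3 + (22819 - 8672) = 3 + 14147 = 14150)
(1211 - 39840)/(R - 313*(-119)) = (1211 - 39840)/(14150 - 313*(-119)) = -38629/(14150 + 37247) = -38629/51397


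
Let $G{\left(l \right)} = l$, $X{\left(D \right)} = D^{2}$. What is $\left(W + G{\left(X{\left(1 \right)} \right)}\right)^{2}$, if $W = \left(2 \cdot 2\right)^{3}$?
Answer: $4225$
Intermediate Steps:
$W = 64$ ($W = 4^{3} = 64$)
$\left(W + G{\left(X{\left(1 \right)} \right)}\right)^{2} = \left(64 + 1^{2}\right)^{2} = \left(64 + 1\right)^{2} = 65^{2} = 4225$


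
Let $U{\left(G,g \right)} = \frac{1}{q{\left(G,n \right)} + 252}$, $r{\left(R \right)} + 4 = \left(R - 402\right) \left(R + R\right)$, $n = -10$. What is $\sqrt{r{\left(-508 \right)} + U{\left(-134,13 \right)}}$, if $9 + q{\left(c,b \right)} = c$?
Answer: $\frac{\sqrt{10984649945}}{109} \approx 961.54$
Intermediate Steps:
$q{\left(c,b \right)} = -9 + c$
$r{\left(R \right)} = -4 + 2 R \left(-402 + R\right)$ ($r{\left(R \right)} = -4 + \left(R - 402\right) \left(R + R\right) = -4 + \left(-402 + R\right) 2 R = -4 + 2 R \left(-402 + R\right)$)
$U{\left(G,g \right)} = \frac{1}{243 + G}$ ($U{\left(G,g \right)} = \frac{1}{\left(-9 + G\right) + 252} = \frac{1}{243 + G}$)
$\sqrt{r{\left(-508 \right)} + U{\left(-134,13 \right)}} = \sqrt{\left(-4 - -408432 + 2 \left(-508\right)^{2}\right) + \frac{1}{243 - 134}} = \sqrt{\left(-4 + 408432 + 2 \cdot 258064\right) + \frac{1}{109}} = \sqrt{\left(-4 + 408432 + 516128\right) + \frac{1}{109}} = \sqrt{924556 + \frac{1}{109}} = \sqrt{\frac{100776605}{109}} = \frac{\sqrt{10984649945}}{109}$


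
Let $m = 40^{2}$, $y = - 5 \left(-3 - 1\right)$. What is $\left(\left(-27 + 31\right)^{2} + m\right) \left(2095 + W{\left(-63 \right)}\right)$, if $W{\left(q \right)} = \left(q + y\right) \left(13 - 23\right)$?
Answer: $4080400$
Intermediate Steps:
$y = 20$ ($y = \left(-5\right) \left(-4\right) = 20$)
$m = 1600$
$W{\left(q \right)} = -200 - 10 q$ ($W{\left(q \right)} = \left(q + 20\right) \left(13 - 23\right) = \left(20 + q\right) \left(-10\right) = -200 - 10 q$)
$\left(\left(-27 + 31\right)^{2} + m\right) \left(2095 + W{\left(-63 \right)}\right) = \left(\left(-27 + 31\right)^{2} + 1600\right) \left(2095 - -430\right) = \left(4^{2} + 1600\right) \left(2095 + \left(-200 + 630\right)\right) = \left(16 + 1600\right) \left(2095 + 430\right) = 1616 \cdot 2525 = 4080400$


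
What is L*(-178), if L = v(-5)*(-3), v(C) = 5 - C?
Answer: 5340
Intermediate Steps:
L = -30 (L = (5 - 1*(-5))*(-3) = (5 + 5)*(-3) = 10*(-3) = -30)
L*(-178) = -30*(-178) = 5340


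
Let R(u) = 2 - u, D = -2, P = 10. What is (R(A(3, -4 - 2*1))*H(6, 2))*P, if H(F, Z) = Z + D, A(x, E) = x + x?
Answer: 0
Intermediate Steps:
A(x, E) = 2*x
H(F, Z) = -2 + Z (H(F, Z) = Z - 2 = -2 + Z)
(R(A(3, -4 - 2*1))*H(6, 2))*P = ((2 - 2*3)*(-2 + 2))*10 = ((2 - 1*6)*0)*10 = ((2 - 6)*0)*10 = -4*0*10 = 0*10 = 0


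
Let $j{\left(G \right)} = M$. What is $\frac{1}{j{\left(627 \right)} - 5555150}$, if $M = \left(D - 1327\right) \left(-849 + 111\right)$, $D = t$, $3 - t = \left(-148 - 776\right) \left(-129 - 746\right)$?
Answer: $\frac{1}{592094962} \approx 1.6889 \cdot 10^{-9}$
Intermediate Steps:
$t = -808497$ ($t = 3 - \left(-148 - 776\right) \left(-129 - 746\right) = 3 - \left(-924\right) \left(-875\right) = 3 - 808500 = -808497$)
$D = -808497$
$M = 597650112$ ($M = \left(-808497 - 1327\right) \left(-849 + 111\right) = \left(-809824\right) \left(-738\right) = 597650112$)
$j{\left(G \right)} = 597650112$
$\frac{1}{j{\left(627 \right)} - 5555150} = \frac{1}{597650112 - 5555150} = \frac{1}{592094962}$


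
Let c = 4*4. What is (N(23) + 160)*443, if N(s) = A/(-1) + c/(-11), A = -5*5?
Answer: 894417/11 ≈ 81311.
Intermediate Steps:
A = -25
c = 16
N(s) = 259/11 (N(s) = -25/(-1) + 16/(-11) = -25*(-1) + 16*(-1/11) = 25 - 16/11 = 259/11)
(N(23) + 160)*443 = (259/11 + 160)*443 = (2019/11)*443 = 894417/11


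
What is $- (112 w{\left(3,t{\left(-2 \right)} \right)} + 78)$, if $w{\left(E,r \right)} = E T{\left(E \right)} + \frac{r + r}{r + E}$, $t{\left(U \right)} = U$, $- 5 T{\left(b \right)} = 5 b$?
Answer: $1378$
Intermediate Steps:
$T{\left(b \right)} = - b$ ($T{\left(b \right)} = - \frac{5 b}{5} = - b$)
$w{\left(E,r \right)} = - E^{2} + \frac{2 r}{E + r}$ ($w{\left(E,r \right)} = E \left(- E\right) + \frac{r + r}{r + E} = - E^{2} + \frac{2 r}{E + r}$)
$- (112 w{\left(3,t{\left(-2 \right)} \right)} + 78) = - (112 \frac{- 3^{3} + 2 \left(-2\right) - - 2 \cdot 3^{2}}{3 - 2} + 78) = - (112 \frac{\left(-1\right) 27 - 4 - \left(-2\right) 9}{1} + 78) = - (112 \cdot 1 \left(-27 - 4 + 18\right) + 78) = - (112 \cdot 1 \left(-13\right) + 78) = - (112 \left(-13\right) + 78) = - (-1456 + 78) = \left(-1\right) \left(-1378\right) = 1378$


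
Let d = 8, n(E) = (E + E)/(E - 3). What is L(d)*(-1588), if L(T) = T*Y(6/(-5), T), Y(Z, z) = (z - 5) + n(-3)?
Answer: -50816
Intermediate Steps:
n(E) = 2*E/(-3 + E) (n(E) = (2*E)/(-3 + E) = 2*E/(-3 + E))
Y(Z, z) = -4 + z (Y(Z, z) = (z - 5) + 2*(-3)/(-3 - 3) = (-5 + z) + 2*(-3)/(-6) = (-5 + z) + 2*(-3)*(-⅙) = (-5 + z) + 1 = -4 + z)
L(T) = T*(-4 + T)
L(d)*(-1588) = (8*(-4 + 8))*(-1588) = (8*4)*(-1588) = 32*(-1588) = -50816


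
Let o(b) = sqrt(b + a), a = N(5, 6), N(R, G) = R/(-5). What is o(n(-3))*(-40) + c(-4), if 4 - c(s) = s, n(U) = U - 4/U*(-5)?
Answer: 8 - 160*I*sqrt(6)/3 ≈ 8.0 - 130.64*I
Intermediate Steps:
N(R, G) = -R/5 (N(R, G) = R*(-1/5) = -R/5)
n(U) = U + 20/U
c(s) = 4 - s
a = -1 (a = -1/5*5 = -1)
o(b) = sqrt(-1 + b) (o(b) = sqrt(b - 1) = sqrt(-1 + b))
o(n(-3))*(-40) + c(-4) = sqrt(-1 + (-3 + 20/(-3)))*(-40) + (4 - 1*(-4)) = sqrt(-1 + (-3 + 20*(-1/3)))*(-40) + (4 + 4) = sqrt(-1 + (-3 - 20/3))*(-40) + 8 = sqrt(-1 - 29/3)*(-40) + 8 = sqrt(-32/3)*(-40) + 8 = (4*I*sqrt(6)/3)*(-40) + 8 = -160*I*sqrt(6)/3 + 8 = 8 - 160*I*sqrt(6)/3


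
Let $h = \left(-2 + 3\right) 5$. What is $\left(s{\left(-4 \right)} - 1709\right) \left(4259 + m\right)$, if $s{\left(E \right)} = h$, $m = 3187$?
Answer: $-12687984$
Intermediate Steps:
$h = 5$ ($h = 1 \cdot 5 = 5$)
$s{\left(E \right)} = 5$
$\left(s{\left(-4 \right)} - 1709\right) \left(4259 + m\right) = \left(5 - 1709\right) \left(4259 + 3187\right) = \left(-1704\right) 7446 = -12687984$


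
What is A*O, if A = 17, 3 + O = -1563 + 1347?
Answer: -3723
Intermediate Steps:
O = -219 (O = -3 + (-1563 + 1347) = -3 - 216 = -219)
A*O = 17*(-219) = -3723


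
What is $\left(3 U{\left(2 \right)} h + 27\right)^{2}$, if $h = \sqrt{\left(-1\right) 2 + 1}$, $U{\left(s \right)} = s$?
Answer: $693 + 324 i \approx 693.0 + 324.0 i$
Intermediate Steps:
$h = i$ ($h = \sqrt{-2 + 1} = \sqrt{-1} = i \approx 1.0 i$)
$\left(3 U{\left(2 \right)} h + 27\right)^{2} = \left(3 \cdot 2 i + 27\right)^{2} = \left(6 i + 27\right)^{2} = \left(27 + 6 i\right)^{2}$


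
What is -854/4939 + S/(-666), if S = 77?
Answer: -949067/3289374 ≈ -0.28853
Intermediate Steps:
-854/4939 + S/(-666) = -854/4939 + 77/(-666) = -854*1/4939 + 77*(-1/666) = -854/4939 - 77/666 = -949067/3289374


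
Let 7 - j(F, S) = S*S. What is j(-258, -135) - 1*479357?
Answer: -497575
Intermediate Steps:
j(F, S) = 7 - S² (j(F, S) = 7 - S*S = 7 - S²)
j(-258, -135) - 1*479357 = (7 - 1*(-135)²) - 1*479357 = (7 - 1*18225) - 479357 = (7 - 18225) - 479357 = -18218 - 479357 = -497575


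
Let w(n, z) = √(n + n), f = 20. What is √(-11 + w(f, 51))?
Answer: √(-11 + 2*√10) ≈ 2.1623*I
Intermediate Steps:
w(n, z) = √2*√n (w(n, z) = √(2*n) = √2*√n)
√(-11 + w(f, 51)) = √(-11 + √2*√20) = √(-11 + √2*(2*√5)) = √(-11 + 2*√10)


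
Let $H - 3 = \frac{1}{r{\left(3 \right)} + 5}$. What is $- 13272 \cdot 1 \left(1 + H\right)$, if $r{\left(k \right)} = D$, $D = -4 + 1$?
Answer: $-59724$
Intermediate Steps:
$D = -3$
$r{\left(k \right)} = -3$
$H = \frac{7}{2}$ ($H = 3 + \frac{1}{-3 + 5} = 3 + \frac{1}{2} = \frac{7}{2} \approx 3.5$)
$- 13272 \cdot 1 \left(1 + H\right) = - 13272 \cdot 1 \left(1 + \frac{7}{2}\right) = - 13272 \cdot 1 \cdot \frac{9}{2} = \left(-13272\right) \frac{9}{2} = -59724$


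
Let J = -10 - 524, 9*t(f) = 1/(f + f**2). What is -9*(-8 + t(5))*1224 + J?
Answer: 437766/5 ≈ 87553.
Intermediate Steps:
t(f) = 1/(9*(f + f**2))
J = -534
-9*(-8 + t(5))*1224 + J = -9*(-8 + (1/9)/(5*(1 + 5)))*1224 - 534 = -9*(-8 + (1/9)*(1/5)/6)*1224 - 534 = -9*(-8 + (1/9)*(1/5)*(1/6))*1224 - 534 = -9*(-8 + 1/270)*1224 - 534 = -9*(-2159/270)*1224 - 534 = (2159/30)*1224 - 534 = 440436/5 - 534 = 437766/5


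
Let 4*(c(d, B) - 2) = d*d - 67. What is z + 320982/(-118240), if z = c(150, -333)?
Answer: 331517489/59120 ≈ 5607.5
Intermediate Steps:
c(d, B) = -59/4 + d²/4 (c(d, B) = 2 + (d*d - 67)/4 = 2 + (d² - 67)/4 = 2 + (-67 + d²)/4 = 2 + (-67/4 + d²/4) = -59/4 + d²/4)
z = 22441/4 (z = -59/4 + (¼)*150² = -59/4 + (¼)*22500 = -59/4 + 5625 = 22441/4 ≈ 5610.3)
z + 320982/(-118240) = 22441/4 + 320982/(-118240) = 22441/4 + 320982*(-1/118240) = 22441/4 - 160491/59120 = 331517489/59120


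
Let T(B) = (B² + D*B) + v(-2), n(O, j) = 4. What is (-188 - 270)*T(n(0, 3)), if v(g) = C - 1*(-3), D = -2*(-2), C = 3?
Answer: -17404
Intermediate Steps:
D = 4
v(g) = 6 (v(g) = 3 - 1*(-3) = 3 + 3 = 6)
T(B) = 6 + B² + 4*B (T(B) = (B² + 4*B) + 6 = 6 + B² + 4*B)
(-188 - 270)*T(n(0, 3)) = (-188 - 270)*(6 + 4² + 4*4) = -458*(6 + 16 + 16) = -458*38 = -17404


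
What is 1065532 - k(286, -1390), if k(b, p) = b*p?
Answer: 1463072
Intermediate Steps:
1065532 - k(286, -1390) = 1065532 - 286*(-1390) = 1065532 - 1*(-397540) = 1065532 + 397540 = 1463072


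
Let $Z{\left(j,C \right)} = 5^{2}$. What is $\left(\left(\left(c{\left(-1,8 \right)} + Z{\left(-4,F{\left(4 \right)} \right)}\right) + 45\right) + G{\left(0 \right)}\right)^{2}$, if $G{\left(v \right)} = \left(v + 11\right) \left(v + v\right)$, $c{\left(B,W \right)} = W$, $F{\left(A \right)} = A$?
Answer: $6084$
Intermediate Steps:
$Z{\left(j,C \right)} = 25$
$G{\left(v \right)} = 2 v \left(11 + v\right)$ ($G{\left(v \right)} = \left(11 + v\right) 2 v = 2 v \left(11 + v\right)$)
$\left(\left(\left(c{\left(-1,8 \right)} + Z{\left(-4,F{\left(4 \right)} \right)}\right) + 45\right) + G{\left(0 \right)}\right)^{2} = \left(\left(\left(8 + 25\right) + 45\right) + 2 \cdot 0 \left(11 + 0\right)\right)^{2} = \left(\left(33 + 45\right) + 2 \cdot 0 \cdot 11\right)^{2} = \left(78 + 0\right)^{2} = 78^{2} = 6084$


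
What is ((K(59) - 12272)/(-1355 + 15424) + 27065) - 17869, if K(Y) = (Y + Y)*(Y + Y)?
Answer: 129380176/14069 ≈ 9196.1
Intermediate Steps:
K(Y) = 4*Y**2 (K(Y) = (2*Y)*(2*Y) = 4*Y**2)
((K(59) - 12272)/(-1355 + 15424) + 27065) - 17869 = ((4*59**2 - 12272)/(-1355 + 15424) + 27065) - 17869 = ((4*3481 - 12272)/14069 + 27065) - 17869 = ((13924 - 12272)*(1/14069) + 27065) - 17869 = (1652*(1/14069) + 27065) - 17869 = (1652/14069 + 27065) - 17869 = 380779137/14069 - 17869 = 129380176/14069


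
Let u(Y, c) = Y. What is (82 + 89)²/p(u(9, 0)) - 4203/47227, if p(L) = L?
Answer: 153436320/47227 ≈ 3248.9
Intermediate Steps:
(82 + 89)²/p(u(9, 0)) - 4203/47227 = (82 + 89)²/9 - 4203/47227 = 171²*(⅑) - 4203*1/47227 = 29241*(⅑) - 4203/47227 = 3249 - 4203/47227 = 153436320/47227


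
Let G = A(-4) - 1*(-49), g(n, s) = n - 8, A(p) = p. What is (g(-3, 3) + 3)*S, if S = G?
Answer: -360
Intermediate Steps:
g(n, s) = -8 + n
G = 45 (G = -4 - 1*(-49) = -4 + 49 = 45)
S = 45
(g(-3, 3) + 3)*S = ((-8 - 3) + 3)*45 = (-11 + 3)*45 = -8*45 = -360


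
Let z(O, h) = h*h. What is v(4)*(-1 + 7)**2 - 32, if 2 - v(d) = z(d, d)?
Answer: -536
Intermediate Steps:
z(O, h) = h**2
v(d) = 2 - d**2
v(4)*(-1 + 7)**2 - 32 = (2 - 1*4**2)*(-1 + 7)**2 - 32 = (2 - 1*16)*6**2 - 32 = (2 - 16)*36 - 32 = -14*36 - 32 = -504 - 32 = -536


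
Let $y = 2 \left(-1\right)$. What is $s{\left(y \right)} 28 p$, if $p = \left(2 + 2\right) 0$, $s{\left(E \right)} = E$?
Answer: $0$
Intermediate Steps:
$y = -2$
$p = 0$ ($p = 4 \cdot 0 = 0$)
$s{\left(y \right)} 28 p = \left(-2\right) 28 \cdot 0 = \left(-56\right) 0 = 0$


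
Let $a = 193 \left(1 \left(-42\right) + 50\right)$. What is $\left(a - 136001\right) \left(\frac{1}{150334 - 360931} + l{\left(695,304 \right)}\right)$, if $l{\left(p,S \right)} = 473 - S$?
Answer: $- \frac{1595148188548}{70199} \approx -2.2723 \cdot 10^{7}$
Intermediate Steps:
$a = 1544$ ($a = 193 \left(-42 + 50\right) = 193 \cdot 8 = 1544$)
$\left(a - 136001\right) \left(\frac{1}{150334 - 360931} + l{\left(695,304 \right)}\right) = \left(1544 - 136001\right) \left(\frac{1}{150334 - 360931} + \left(473 - 304\right)\right) = - 134457 \left(\frac{1}{-210597} + \left(473 - 304\right)\right) = - 134457 \left(- \frac{1}{210597} + 169\right) = \left(-134457\right) \frac{35590892}{210597} = - \frac{1595148188548}{70199}$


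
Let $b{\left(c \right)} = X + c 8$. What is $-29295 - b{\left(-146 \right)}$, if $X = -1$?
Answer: $-28126$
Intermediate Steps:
$b{\left(c \right)} = -1 + 8 c$ ($b{\left(c \right)} = -1 + c 8 = -1 + 8 c$)
$-29295 - b{\left(-146 \right)} = -29295 - \left(-1 + 8 \left(-146\right)\right) = -29295 - \left(-1 - 1168\right) = -29295 - -1169 = -29295 + 1169 = -28126$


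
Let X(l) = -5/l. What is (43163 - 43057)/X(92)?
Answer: -9752/5 ≈ -1950.4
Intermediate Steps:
(43163 - 43057)/X(92) = (43163 - 43057)/((-5/92)) = 106/((-5*1/92)) = 106/(-5/92) = 106*(-92/5) = -9752/5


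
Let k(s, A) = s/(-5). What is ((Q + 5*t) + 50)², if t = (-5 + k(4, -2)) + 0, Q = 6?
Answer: 729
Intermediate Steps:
k(s, A) = -s/5 (k(s, A) = s*(-⅕) = -s/5)
t = -29/5 (t = (-5 - ⅕*4) + 0 = (-5 - ⅘) + 0 = -29/5 + 0 = -29/5 ≈ -5.8000)
((Q + 5*t) + 50)² = ((6 + 5*(-29/5)) + 50)² = ((6 - 29) + 50)² = (-23 + 50)² = 27² = 729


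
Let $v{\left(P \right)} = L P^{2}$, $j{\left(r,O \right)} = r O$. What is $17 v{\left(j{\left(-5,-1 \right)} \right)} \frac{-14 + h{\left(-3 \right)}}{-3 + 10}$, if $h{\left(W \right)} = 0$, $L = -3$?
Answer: $2550$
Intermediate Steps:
$j{\left(r,O \right)} = O r$
$v{\left(P \right)} = - 3 P^{2}$
$17 v{\left(j{\left(-5,-1 \right)} \right)} \frac{-14 + h{\left(-3 \right)}}{-3 + 10} = 17 - 3 \left(\left(-1\right) \left(-5\right)\right)^{2} \frac{-14 + 0}{-3 + 10} = 17 - 3 \cdot 5^{2} \left(- \frac{14}{7}\right) = 17 \left(-3\right) 25 \left(\left(-14\right) \frac{1}{7}\right) = 17 \left(\left(-75\right) \left(-2\right)\right) = 17 \cdot 150 = 2550$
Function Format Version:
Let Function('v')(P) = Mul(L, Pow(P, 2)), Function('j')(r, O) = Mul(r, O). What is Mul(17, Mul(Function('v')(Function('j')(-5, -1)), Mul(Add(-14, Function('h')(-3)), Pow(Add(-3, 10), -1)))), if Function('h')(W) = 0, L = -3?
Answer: 2550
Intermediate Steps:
Function('j')(r, O) = Mul(O, r)
Function('v')(P) = Mul(-3, Pow(P, 2))
Mul(17, Mul(Function('v')(Function('j')(-5, -1)), Mul(Add(-14, Function('h')(-3)), Pow(Add(-3, 10), -1)))) = Mul(17, Mul(Mul(-3, Pow(Mul(-1, -5), 2)), Mul(Add(-14, 0), Pow(Add(-3, 10), -1)))) = Mul(17, Mul(Mul(-3, Pow(5, 2)), Mul(-14, Pow(7, -1)))) = Mul(17, Mul(Mul(-3, 25), Mul(-14, Rational(1, 7)))) = Mul(17, Mul(-75, -2)) = Mul(17, 150) = 2550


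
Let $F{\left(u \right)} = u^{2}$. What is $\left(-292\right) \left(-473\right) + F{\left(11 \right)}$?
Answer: $138237$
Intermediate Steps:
$\left(-292\right) \left(-473\right) + F{\left(11 \right)} = \left(-292\right) \left(-473\right) + 11^{2} = 138116 + 121 = 138237$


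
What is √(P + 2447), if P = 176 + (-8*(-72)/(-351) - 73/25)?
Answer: √99566142/195 ≈ 51.171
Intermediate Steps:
P = 167153/975 (P = 176 + (576*(-1/351) - 73*1/25) = 176 + (-64/39 - 73/25) = 176 - 4447/975 = 167153/975 ≈ 171.44)
√(P + 2447) = √(167153/975 + 2447) = √(2552978/975) = √99566142/195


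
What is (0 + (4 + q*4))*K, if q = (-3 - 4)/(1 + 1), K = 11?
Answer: -110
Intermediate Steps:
q = -7/2 ≈ -3.5000
(0 + (4 + q*4))*K = (0 + (4 - 7/2*4))*11 = (0 + (4 - 14))*11 = (0 - 10)*11 = -10*11 = -110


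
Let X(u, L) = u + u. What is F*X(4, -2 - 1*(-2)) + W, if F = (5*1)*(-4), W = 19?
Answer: -141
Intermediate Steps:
X(u, L) = 2*u
F = -20 (F = 5*(-4) = -20)
F*X(4, -2 - 1*(-2)) + W = -40*4 + 19 = -20*8 + 19 = -160 + 19 = -141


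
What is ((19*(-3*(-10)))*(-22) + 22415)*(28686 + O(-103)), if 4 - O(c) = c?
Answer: 284330875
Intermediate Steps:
O(c) = 4 - c
((19*(-3*(-10)))*(-22) + 22415)*(28686 + O(-103)) = ((19*(-3*(-10)))*(-22) + 22415)*(28686 + (4 - 1*(-103))) = ((19*30)*(-22) + 22415)*(28686 + (4 + 103)) = (570*(-22) + 22415)*(28686 + 107) = (-12540 + 22415)*28793 = 9875*28793 = 284330875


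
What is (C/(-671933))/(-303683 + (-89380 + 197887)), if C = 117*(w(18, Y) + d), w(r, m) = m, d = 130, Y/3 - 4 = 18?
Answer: 5733/32786298802 ≈ 1.7486e-7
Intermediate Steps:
Y = 66 (Y = 12 + 3*18 = 12 + 54 = 66)
C = 22932 (C = 117*(66 + 130) = 117*196 = 22932)
(C/(-671933))/(-303683 + (-89380 + 197887)) = (22932/(-671933))/(-303683 + (-89380 + 197887)) = (22932*(-1/671933))/(-303683 + 108507) = -22932/671933/(-195176) = -22932/671933*(-1/195176) = 5733/32786298802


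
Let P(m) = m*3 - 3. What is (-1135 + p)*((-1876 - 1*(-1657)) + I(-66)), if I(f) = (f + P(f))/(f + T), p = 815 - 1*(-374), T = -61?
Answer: -1487484/127 ≈ -11712.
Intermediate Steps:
P(m) = -3 + 3*m (P(m) = 3*m - 3 = -3 + 3*m)
p = 1189 (p = 815 + 374 = 1189)
I(f) = (-3 + 4*f)/(-61 + f) (I(f) = (f + (-3 + 3*f))/(f - 61) = (-3 + 4*f)/(-61 + f))
(-1135 + p)*((-1876 - 1*(-1657)) + I(-66)) = (-1135 + 1189)*((-1876 - 1*(-1657)) + (-3 + 4*(-66))/(-61 - 66)) = 54*((-1876 + 1657) + (-3 - 264)/(-127)) = 54*(-219 - 1/127*(-267)) = 54*(-219 + 267/127) = 54*(-27546/127) = -1487484/127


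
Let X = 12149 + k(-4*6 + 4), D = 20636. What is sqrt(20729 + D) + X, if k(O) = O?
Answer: 12129 + sqrt(41365) ≈ 12332.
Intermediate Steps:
X = 12129 (X = 12149 + (-4*6 + 4) = 12149 + (-24 + 4) = 12149 - 20 = 12129)
sqrt(20729 + D) + X = sqrt(20729 + 20636) + 12129 = sqrt(41365) + 12129 = 12129 + sqrt(41365)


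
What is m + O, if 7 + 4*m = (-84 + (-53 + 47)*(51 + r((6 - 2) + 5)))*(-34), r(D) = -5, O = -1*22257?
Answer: -76795/4 ≈ -19199.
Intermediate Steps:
O = -22257
m = 12233/4 (m = -7/4 + ((-84 + (-53 + 47)*(51 - 5))*(-34))/4 = -7/4 + ((-84 - 6*46)*(-34))/4 = -7/4 + ((-84 - 276)*(-34))/4 = -7/4 + (-360*(-34))/4 = -7/4 + (¼)*12240 = -7/4 + 3060 = 12233/4 ≈ 3058.3)
m + O = 12233/4 - 22257 = -76795/4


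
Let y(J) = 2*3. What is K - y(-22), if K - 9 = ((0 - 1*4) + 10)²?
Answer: 39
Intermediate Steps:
y(J) = 6
K = 45 (K = 9 + ((0 - 1*4) + 10)² = 9 + ((0 - 4) + 10)² = 9 + (-4 + 10)² = 9 + 6² = 9 + 36 = 45)
K - y(-22) = 45 - 1*6 = 45 - 6 = 39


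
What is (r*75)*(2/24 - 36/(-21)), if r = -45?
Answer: -169875/28 ≈ -6067.0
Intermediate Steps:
(r*75)*(2/24 - 36/(-21)) = (-45*75)*(2/24 - 36/(-21)) = -3375*(2*(1/24) - 36*(-1/21)) = -3375*(1/12 + 12/7) = -3375*151/84 = -169875/28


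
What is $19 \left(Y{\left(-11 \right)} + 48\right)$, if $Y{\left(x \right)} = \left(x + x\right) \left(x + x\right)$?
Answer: $10108$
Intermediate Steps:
$Y{\left(x \right)} = 4 x^{2}$ ($Y{\left(x \right)} = 2 x 2 x = 4 x^{2}$)
$19 \left(Y{\left(-11 \right)} + 48\right) = 19 \left(4 \left(-11\right)^{2} + 48\right) = 19 \left(4 \cdot 121 + 48\right) = 19 \left(484 + 48\right) = 19 \cdot 532 = 10108$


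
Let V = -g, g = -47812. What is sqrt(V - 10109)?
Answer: sqrt(37703) ≈ 194.17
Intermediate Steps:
V = 47812 (V = -1*(-47812) = 47812)
sqrt(V - 10109) = sqrt(47812 - 10109) = sqrt(37703)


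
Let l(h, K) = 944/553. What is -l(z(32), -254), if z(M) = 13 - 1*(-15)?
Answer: -944/553 ≈ -1.7071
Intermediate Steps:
z(M) = 28 (z(M) = 13 + 15 = 28)
l(h, K) = 944/553 (l(h, K) = 944*(1/553) = 944/553)
-l(z(32), -254) = -1*944/553 = -944/553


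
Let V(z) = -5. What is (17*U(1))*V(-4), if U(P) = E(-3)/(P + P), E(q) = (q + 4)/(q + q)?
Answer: 85/12 ≈ 7.0833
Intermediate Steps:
E(q) = (4 + q)/(2*q) (E(q) = (4 + q)/((2*q)) = (4 + q)*(1/(2*q)) = (4 + q)/(2*q))
U(P) = -1/(12*P) (U(P) = ((½)*(4 - 3)/(-3))/(P + P) = ((½)*(-⅓)*1)/((2*P)) = -1/(12*P))
(17*U(1))*V(-4) = (17*(-1/12/1))*(-5) = (17*(-1/12*1))*(-5) = (17*(-1/12))*(-5) = -17/12*(-5) = 85/12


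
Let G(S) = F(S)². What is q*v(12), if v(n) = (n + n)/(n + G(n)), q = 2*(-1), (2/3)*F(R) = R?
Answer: -⅐ ≈ -0.14286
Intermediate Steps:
F(R) = 3*R/2
G(S) = 9*S²/4 (G(S) = (3*S/2)² = 9*S²/4)
q = -2
v(n) = 2*n/(n + 9*n²/4) (v(n) = (n + n)/(n + 9*n²/4) = (2*n)/(n + 9*n²/4) = 2*n/(n + 9*n²/4))
q*v(12) = -16/(4 + 9*12) = -16/(4 + 108) = -16/112 = -2*1/14 = -⅐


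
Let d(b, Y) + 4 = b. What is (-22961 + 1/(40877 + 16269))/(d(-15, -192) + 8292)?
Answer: -1312129305/472768858 ≈ -2.7754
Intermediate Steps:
d(b, Y) = -4 + b
(-22961 + 1/(40877 + 16269))/(d(-15, -192) + 8292) = (-22961 + 1/(40877 + 16269))/((-4 - 15) + 8292) = (-22961 + 1/57146)/(-19 + 8292) = (-22961 + 1/57146)/8273 = -1312129305/57146*1/8273 = -1312129305/472768858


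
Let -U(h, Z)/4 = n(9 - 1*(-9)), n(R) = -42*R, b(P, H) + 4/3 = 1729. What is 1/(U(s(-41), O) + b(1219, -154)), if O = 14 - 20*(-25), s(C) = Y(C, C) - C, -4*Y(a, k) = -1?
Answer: 3/14255 ≈ 0.00021045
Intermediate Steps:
b(P, H) = 5183/3 (b(P, H) = -4/3 + 1729 = 5183/3)
Y(a, k) = ¼ (Y(a, k) = -¼*(-1) = ¼)
s(C) = ¼ - C
O = 514 (O = 14 + 500 = 514)
U(h, Z) = 3024 (U(h, Z) = -(-168)*(9 - 1*(-9)) = -(-168)*(9 + 9) = -(-168)*18 = -4*(-756) = 3024)
1/(U(s(-41), O) + b(1219, -154)) = 1/(3024 + 5183/3) = 1/(14255/3) = 3/14255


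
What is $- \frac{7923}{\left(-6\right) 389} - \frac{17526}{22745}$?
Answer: $\frac{46434317}{17695610} \approx 2.6241$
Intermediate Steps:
$- \frac{7923}{\left(-6\right) 389} - \frac{17526}{22745} = - \frac{7923}{-2334} - \frac{17526}{22745} = \left(-7923\right) \left(- \frac{1}{2334}\right) - \frac{17526}{22745} = \frac{2641}{778} - \frac{17526}{22745} = \frac{46434317}{17695610}$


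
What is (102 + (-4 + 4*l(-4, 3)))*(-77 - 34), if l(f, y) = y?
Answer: -12210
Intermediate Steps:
(102 + (-4 + 4*l(-4, 3)))*(-77 - 34) = (102 + (-4 + 4*3))*(-77 - 34) = (102 + (-4 + 12))*(-111) = (102 + 8)*(-111) = 110*(-111) = -12210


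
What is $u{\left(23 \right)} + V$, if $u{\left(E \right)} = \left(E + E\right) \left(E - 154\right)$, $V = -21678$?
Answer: $-27704$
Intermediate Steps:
$u{\left(E \right)} = 2 E \left(-154 + E\right)$
$u{\left(23 \right)} + V = 2 \cdot 23 \left(-154 + 23\right) - 21678 = 2 \cdot 23 \left(-131\right) - 21678 = -6026 - 21678 = -27704$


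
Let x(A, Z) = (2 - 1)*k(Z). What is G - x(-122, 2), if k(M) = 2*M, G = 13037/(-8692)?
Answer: -47805/8692 ≈ -5.4999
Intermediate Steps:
G = -13037/8692 (G = 13037*(-1/8692) = -13037/8692 ≈ -1.4999)
x(A, Z) = 2*Z (x(A, Z) = (2 - 1)*(2*Z) = 1*(2*Z) = 2*Z)
G - x(-122, 2) = -13037/8692 - 2*2 = -13037/8692 - 1*4 = -13037/8692 - 4 = -47805/8692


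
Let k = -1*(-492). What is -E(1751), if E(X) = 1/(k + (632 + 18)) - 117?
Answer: 133613/1142 ≈ 117.00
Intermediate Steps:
k = 492
E(X) = -133613/1142 (E(X) = 1/(492 + (632 + 18)) - 117 = 1/(492 + 650) - 117 = 1/1142 - 117 = -133613/1142)
-E(1751) = -1*(-133613/1142) = 133613/1142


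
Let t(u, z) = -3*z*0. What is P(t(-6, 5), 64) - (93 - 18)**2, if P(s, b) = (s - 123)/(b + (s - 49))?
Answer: -28166/5 ≈ -5633.2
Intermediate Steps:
t(u, z) = 0
P(s, b) = (-123 + s)/(-49 + b + s) (P(s, b) = (-123 + s)/(b + (-49 + s)) = (-123 + s)/(-49 + b + s))
P(t(-6, 5), 64) - (93 - 18)**2 = (-123 + 0)/(-49 + 64 + 0) - (93 - 18)**2 = -123/15 - 1*75**2 = (1/15)*(-123) - 1*5625 = -41/5 - 5625 = -28166/5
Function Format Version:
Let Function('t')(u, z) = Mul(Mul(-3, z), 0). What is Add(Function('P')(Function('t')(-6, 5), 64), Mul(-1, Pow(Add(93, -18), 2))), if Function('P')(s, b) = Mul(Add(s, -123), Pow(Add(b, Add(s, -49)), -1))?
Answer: Rational(-28166, 5) ≈ -5633.2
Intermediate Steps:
Function('t')(u, z) = 0
Function('P')(s, b) = Mul(Pow(Add(-49, b, s), -1), Add(-123, s)) (Function('P')(s, b) = Mul(Add(-123, s), Pow(Add(b, Add(-49, s)), -1)) = Mul(Add(-123, s), Pow(Add(-49, b, s), -1)) = Mul(Pow(Add(-49, b, s), -1), Add(-123, s)))
Add(Function('P')(Function('t')(-6, 5), 64), Mul(-1, Pow(Add(93, -18), 2))) = Add(Mul(Pow(Add(-49, 64, 0), -1), Add(-123, 0)), Mul(-1, Pow(Add(93, -18), 2))) = Add(Mul(Pow(15, -1), -123), Mul(-1, Pow(75, 2))) = Add(Mul(Rational(1, 15), -123), Mul(-1, 5625)) = Add(Rational(-41, 5), -5625) = Rational(-28166, 5)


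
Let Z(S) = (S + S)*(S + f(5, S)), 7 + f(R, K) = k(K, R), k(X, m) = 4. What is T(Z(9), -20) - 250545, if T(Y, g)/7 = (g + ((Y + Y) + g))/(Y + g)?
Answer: -250531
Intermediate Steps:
f(R, K) = -3 (f(R, K) = -7 + 4 = -3)
Z(S) = 2*S*(-3 + S) (Z(S) = (S + S)*(S - 3) = (2*S)*(-3 + S) = 2*S*(-3 + S))
T(Y, g) = 7*(2*Y + 2*g)/(Y + g) (T(Y, g) = 7*((g + ((Y + Y) + g))/(Y + g)) = 7*((g + (2*Y + g))/(Y + g)) = 7*((g + (g + 2*Y))/(Y + g)) = 7*((2*Y + 2*g)/(Y + g)) = 7*(2*Y + 2*g)/(Y + g))
T(Z(9), -20) - 250545 = 14 - 250545 = -250531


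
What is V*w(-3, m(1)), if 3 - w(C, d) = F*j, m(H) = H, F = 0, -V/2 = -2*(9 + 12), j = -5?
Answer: 252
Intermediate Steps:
V = 84 (V = -(-4)*(9 + 12) = -(-4)*21 = -2*(-42) = 84)
w(C, d) = 3 (w(C, d) = 3 - 0*(-5) = 3 - 1*0 = 3 + 0 = 3)
V*w(-3, m(1)) = 84*3 = 252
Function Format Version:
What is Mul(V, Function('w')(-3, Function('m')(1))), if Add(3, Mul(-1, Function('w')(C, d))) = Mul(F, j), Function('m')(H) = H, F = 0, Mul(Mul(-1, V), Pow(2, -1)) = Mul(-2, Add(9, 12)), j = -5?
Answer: 252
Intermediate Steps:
V = 84 (V = Mul(-2, Mul(-2, Add(9, 12))) = Mul(-2, Mul(-2, 21)) = Mul(-2, -42) = 84)
Function('w')(C, d) = 3 (Function('w')(C, d) = Add(3, Mul(-1, Mul(0, -5))) = Add(3, Mul(-1, 0)) = Add(3, 0) = 3)
Mul(V, Function('w')(-3, Function('m')(1))) = Mul(84, 3) = 252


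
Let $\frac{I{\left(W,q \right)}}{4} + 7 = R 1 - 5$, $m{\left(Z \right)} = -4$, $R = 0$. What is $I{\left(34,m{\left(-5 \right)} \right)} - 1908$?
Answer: $-1956$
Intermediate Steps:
$I{\left(W,q \right)} = -48$ ($I{\left(W,q \right)} = -28 + 4 \left(0 \cdot 1 - 5\right) = -28 + 4 \left(0 - 5\right) = -28 + 4 \left(-5\right) = -28 - 20 = -48$)
$I{\left(34,m{\left(-5 \right)} \right)} - 1908 = -48 - 1908 = -1956$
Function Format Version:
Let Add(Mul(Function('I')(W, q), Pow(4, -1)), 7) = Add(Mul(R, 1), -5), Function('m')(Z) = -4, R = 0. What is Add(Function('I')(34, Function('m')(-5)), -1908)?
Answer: -1956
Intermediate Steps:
Function('I')(W, q) = -48 (Function('I')(W, q) = Add(-28, Mul(4, Add(Mul(0, 1), -5))) = Add(-28, Mul(4, Add(0, -5))) = Add(-28, Mul(4, -5)) = Add(-28, -20) = -48)
Add(Function('I')(34, Function('m')(-5)), -1908) = Add(-48, -1908) = -1956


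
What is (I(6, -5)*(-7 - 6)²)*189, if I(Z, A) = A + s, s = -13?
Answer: -574938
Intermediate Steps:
I(Z, A) = -13 + A (I(Z, A) = A - 13 = -13 + A)
(I(6, -5)*(-7 - 6)²)*189 = ((-13 - 5)*(-7 - 6)²)*189 = -18*(-13)²*189 = -18*169*189 = -3042*189 = -574938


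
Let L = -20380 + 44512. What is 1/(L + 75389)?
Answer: 1/99521 ≈ 1.0048e-5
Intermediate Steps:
L = 24132
1/(L + 75389) = 1/(24132 + 75389) = 1/99521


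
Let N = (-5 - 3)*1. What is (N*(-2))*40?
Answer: 640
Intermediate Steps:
N = -8 (N = -8*1 = -8)
(N*(-2))*40 = -8*(-2)*40 = 16*40 = 640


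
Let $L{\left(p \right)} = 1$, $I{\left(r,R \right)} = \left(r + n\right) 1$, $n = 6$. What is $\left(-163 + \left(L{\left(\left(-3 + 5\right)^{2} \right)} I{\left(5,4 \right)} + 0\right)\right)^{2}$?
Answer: $23104$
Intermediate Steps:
$I{\left(r,R \right)} = 6 + r$ ($I{\left(r,R \right)} = \left(r + 6\right) 1 = \left(6 + r\right) 1 = 6 + r$)
$\left(-163 + \left(L{\left(\left(-3 + 5\right)^{2} \right)} I{\left(5,4 \right)} + 0\right)\right)^{2} = \left(-163 + \left(1 \left(6 + 5\right) + 0\right)\right)^{2} = \left(-163 + \left(1 \cdot 11 + 0\right)\right)^{2} = \left(-163 + \left(11 + 0\right)\right)^{2} = \left(-163 + 11\right)^{2} = \left(-152\right)^{2} = 23104$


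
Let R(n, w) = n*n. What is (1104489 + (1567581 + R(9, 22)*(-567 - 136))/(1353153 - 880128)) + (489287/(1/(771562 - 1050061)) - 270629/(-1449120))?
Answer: -6227030353749009419381/45697999200 ≈ -1.3626e+11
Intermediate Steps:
R(n, w) = n²
(1104489 + (1567581 + R(9, 22)*(-567 - 136))/(1353153 - 880128)) + (489287/(1/(771562 - 1050061)) - 270629/(-1449120)) = (1104489 + (1567581 + 9²*(-567 - 136))/(1353153 - 880128)) + (489287/(1/(771562 - 1050061)) - 270629/(-1449120)) = (1104489 + (1567581 + 81*(-703))/473025) + (489287/(1/(-278499)) - 270629*(-1/1449120)) = (1104489 + (1567581 - 56943)*(1/473025)) + (489287/(-1/278499) + 270629/1449120) = (1104489 + 1510638*(1/473025)) + (489287*(-278499) + 270629/1449120) = (1104489 + 503546/157675) + (-136265940213 + 270629/1449120) = 174150806621/157675 - 197465699281191931/1449120 = -6227030353749009419381/45697999200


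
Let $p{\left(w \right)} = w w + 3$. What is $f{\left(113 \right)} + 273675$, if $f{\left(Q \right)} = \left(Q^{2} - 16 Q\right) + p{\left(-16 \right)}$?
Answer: $284895$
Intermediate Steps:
$p{\left(w \right)} = 3 + w^{2}$ ($p{\left(w \right)} = w^{2} + 3 = 3 + w^{2}$)
$f{\left(Q \right)} = 259 + Q^{2} - 16 Q$ ($f{\left(Q \right)} = \left(Q^{2} - 16 Q\right) + \left(3 + \left(-16\right)^{2}\right) = \left(Q^{2} - 16 Q\right) + \left(3 + 256\right) = \left(Q^{2} - 16 Q\right) + 259 = 259 + Q^{2} - 16 Q$)
$f{\left(113 \right)} + 273675 = \left(259 + 113^{2} - 1808\right) + 273675 = \left(259 + 12769 - 1808\right) + 273675 = 11220 + 273675 = 284895$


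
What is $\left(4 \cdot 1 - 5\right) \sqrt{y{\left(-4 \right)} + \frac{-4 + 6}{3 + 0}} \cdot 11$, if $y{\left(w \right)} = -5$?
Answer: $- \frac{11 i \sqrt{39}}{3} \approx - 22.898 i$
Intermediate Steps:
$\left(4 \cdot 1 - 5\right) \sqrt{y{\left(-4 \right)} + \frac{-4 + 6}{3 + 0}} \cdot 11 = \left(4 \cdot 1 - 5\right) \sqrt{-5 + \frac{-4 + 6}{3 + 0}} \cdot 11 = \left(4 - 5\right) \sqrt{-5 + \frac{2}{3}} \cdot 11 = - \sqrt{-5 + 2 \cdot \frac{1}{3}} \cdot 11 = - \sqrt{-5 + \frac{2}{3}} \cdot 11 = - \sqrt{- \frac{13}{3}} \cdot 11 = - \frac{i \sqrt{39}}{3} \cdot 11 = - \frac{11 i \sqrt{39}}{3}$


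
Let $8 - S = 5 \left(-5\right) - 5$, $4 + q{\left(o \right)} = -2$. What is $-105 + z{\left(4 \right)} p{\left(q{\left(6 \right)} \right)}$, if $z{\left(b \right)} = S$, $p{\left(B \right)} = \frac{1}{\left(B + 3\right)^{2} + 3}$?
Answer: $- \frac{611}{6} \approx -101.83$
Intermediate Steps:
$q{\left(o \right)} = -6$ ($q{\left(o \right)} = -4 - 2 = -6$)
$p{\left(B \right)} = \frac{1}{3 + \left(3 + B\right)^{2}}$ ($p{\left(B \right)} = \frac{1}{\left(3 + B\right)^{2} + 3} = \frac{1}{3 + \left(3 + B\right)^{2}}$)
$S = 38$ ($S = 8 - \left(5 \left(-5\right) - 5\right) = 8 - \left(-25 - 5\right) = 8 - -30 = 8 + 30 = 38$)
$z{\left(b \right)} = 38$
$-105 + z{\left(4 \right)} p{\left(q{\left(6 \right)} \right)} = -105 + \frac{38}{3 + \left(3 - 6\right)^{2}} = -105 + \frac{38}{3 + \left(-3\right)^{2}} = -105 + \frac{38}{3 + 9} = -105 + \frac{38}{12} = -105 + 38 \cdot \frac{1}{12} = -105 + \frac{19}{6} = - \frac{611}{6}$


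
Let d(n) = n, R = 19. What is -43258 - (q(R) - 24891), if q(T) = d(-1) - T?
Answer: -18347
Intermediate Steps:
q(T) = -1 - T
-43258 - (q(R) - 24891) = -43258 - ((-1 - 1*19) - 24891) = -43258 - ((-1 - 19) - 24891) = -43258 - (-20 - 24891) = -43258 - 1*(-24911) = -43258 + 24911 = -18347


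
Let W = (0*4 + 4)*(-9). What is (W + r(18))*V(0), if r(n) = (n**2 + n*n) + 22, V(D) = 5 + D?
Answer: 3170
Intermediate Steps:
W = -36 (W = (0 + 4)*(-9) = 4*(-9) = -36)
r(n) = 22 + 2*n**2 (r(n) = (n**2 + n**2) + 22 = 2*n**2 + 22 = 22 + 2*n**2)
(W + r(18))*V(0) = (-36 + (22 + 2*18**2))*(5 + 0) = (-36 + (22 + 2*324))*5 = (-36 + (22 + 648))*5 = (-36 + 670)*5 = 634*5 = 3170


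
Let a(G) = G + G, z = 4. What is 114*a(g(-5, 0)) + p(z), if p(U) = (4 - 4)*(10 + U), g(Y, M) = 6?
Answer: 1368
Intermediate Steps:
p(U) = 0 (p(U) = 0*(10 + U) = 0)
a(G) = 2*G
114*a(g(-5, 0)) + p(z) = 114*(2*6) + 0 = 114*12 + 0 = 1368 + 0 = 1368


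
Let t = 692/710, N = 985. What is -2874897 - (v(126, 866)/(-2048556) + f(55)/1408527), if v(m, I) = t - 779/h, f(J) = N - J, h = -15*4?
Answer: -3926471018794339401277/1365777980185680 ≈ -2.8749e+6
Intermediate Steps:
t = 346/355 (t = 692*(1/710) = 346/355 ≈ 0.97465)
h = -60
f(J) = 985 - J
v(m, I) = 59461/4260 (v(m, I) = 346/355 - 779/(-60) = 346/355 - 779*(-1)/60 = 346/355 - 1*(-779/60) = 346/355 + 779/60 = 59461/4260)
-2874897 - (v(126, 866)/(-2048556) + f(55)/1408527) = -2874897 - ((59461/4260)/(-2048556) + (985 - 1*55)/1408527) = -2874897 - ((59461/4260)*(-1/2048556) + (985 - 55)*(1/1408527)) = -2874897 - (-59461/8726848560 + 930*(1/1408527)) = -2874897 - (-59461/8726848560 + 310/469509) = -2874897 - 1*892468526317/1365777980185680 = -2874897 - 892468526317/1365777980185680 = -3926471018794339401277/1365777980185680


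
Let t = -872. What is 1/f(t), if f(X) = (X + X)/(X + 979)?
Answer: -107/1744 ≈ -0.061353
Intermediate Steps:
f(X) = 2*X/(979 + X) (f(X) = (2*X)/(979 + X) = 2*X/(979 + X))
1/f(t) = 1/(2*(-872)/(979 - 872)) = 1/(2*(-872)/107) = 1/(2*(-872)*(1/107)) = 1/(-1744/107) = -107/1744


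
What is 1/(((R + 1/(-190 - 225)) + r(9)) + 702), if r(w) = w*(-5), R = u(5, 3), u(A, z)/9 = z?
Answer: 415/283859 ≈ 0.0014620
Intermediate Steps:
u(A, z) = 9*z
R = 27 (R = 9*3 = 27)
r(w) = -5*w
1/(((R + 1/(-190 - 225)) + r(9)) + 702) = 1/(((27 + 1/(-190 - 225)) - 5*9) + 702) = 1/(((27 + 1/(-415)) - 45) + 702) = 1/(((27 - 1/415) - 45) + 702) = 1/((11204/415 - 45) + 702) = 1/(-7471/415 + 702) = 1/(283859/415) = 415/283859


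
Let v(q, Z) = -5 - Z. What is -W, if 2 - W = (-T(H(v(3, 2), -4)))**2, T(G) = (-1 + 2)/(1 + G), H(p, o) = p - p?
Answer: -1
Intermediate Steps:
H(p, o) = 0
T(G) = 1/(1 + G)
W = 1 (W = 2 - (-1/(1 + 0))**2 = 2 - (-1/1)**2 = 2 - (-1*1)**2 = 2 - 1*(-1)**2 = 2 - 1*1 = 2 - 1 = 1)
-W = -1*1 = -1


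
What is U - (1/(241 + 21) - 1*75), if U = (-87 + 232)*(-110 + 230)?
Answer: 4578449/262 ≈ 17475.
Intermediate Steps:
U = 17400 (U = 145*120 = 17400)
U - (1/(241 + 21) - 1*75) = 17400 - (1/(241 + 21) - 1*75) = 17400 - (1/262 - 75) = 17400 - 1*(-19649/262) = 17400 + 19649/262 = 4578449/262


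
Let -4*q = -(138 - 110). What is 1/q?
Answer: ⅐ ≈ 0.14286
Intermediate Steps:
q = 7 (q = -(-1)*(138 - 110)/4 = -(-1)*28/4 = -¼*(-28) = 7)
1/q = 1/7 = ⅐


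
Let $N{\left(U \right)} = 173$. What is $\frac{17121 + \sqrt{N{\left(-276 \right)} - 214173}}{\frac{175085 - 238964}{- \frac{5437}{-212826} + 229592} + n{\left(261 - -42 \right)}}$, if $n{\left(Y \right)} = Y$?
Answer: $\frac{278862010912303}{4930646691311} + \frac{977263048580 i \sqrt{535}}{14791940073933} \approx 56.557 + 1.5281 i$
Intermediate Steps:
$\frac{17121 + \sqrt{N{\left(-276 \right)} - 214173}}{\frac{175085 - 238964}{- \frac{5437}{-212826} + 229592} + n{\left(261 - -42 \right)}} = \frac{17121 + \sqrt{173 - 214173}}{\frac{175085 - 238964}{- \frac{5437}{-212826} + 229592} + \left(261 - -42\right)} = \frac{17121 + \sqrt{-214000}}{- \frac{63879}{\left(-5437\right) \left(- \frac{1}{212826}\right) + 229592} + \left(261 + 42\right)} = \frac{17121 + 20 i \sqrt{535}}{- \frac{63879}{\frac{5437}{212826} + 229592} + 303} = \frac{17121 + 20 i \sqrt{535}}{- \frac{63879}{\frac{48863152429}{212826}} + 303} = \frac{17121 + 20 i \sqrt{535}}{\left(-63879\right) \frac{212826}{48863152429} + 303} = \frac{17121 + 20 i \sqrt{535}}{- \frac{13595112054}{48863152429} + 303} = \frac{17121 + 20 i \sqrt{535}}{\frac{14791940073933}{48863152429}} = \left(17121 + 20 i \sqrt{535}\right) \frac{48863152429}{14791940073933} = \frac{278862010912303}{4930646691311} + \frac{977263048580 i \sqrt{535}}{14791940073933}$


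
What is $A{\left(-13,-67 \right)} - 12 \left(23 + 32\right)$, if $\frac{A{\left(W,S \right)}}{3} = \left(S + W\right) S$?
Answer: $15420$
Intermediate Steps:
$A{\left(W,S \right)} = 3 S \left(S + W\right)$ ($A{\left(W,S \right)} = 3 \left(S + W\right) S = 3 S \left(S + W\right)$)
$A{\left(-13,-67 \right)} - 12 \left(23 + 32\right) = 3 \left(-67\right) \left(-67 - 13\right) - 12 \left(23 + 32\right) = 3 \left(-67\right) \left(-80\right) - 660 = 16080 - 660 = 15420$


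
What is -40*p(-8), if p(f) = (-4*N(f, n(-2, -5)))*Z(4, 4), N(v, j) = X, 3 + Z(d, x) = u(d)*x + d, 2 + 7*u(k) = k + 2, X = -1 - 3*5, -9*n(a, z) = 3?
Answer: -58880/7 ≈ -8411.4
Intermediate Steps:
n(a, z) = -⅓ (n(a, z) = -⅑*3 = -⅓)
X = -16 (X = -1 - 15 = -16)
u(k) = k/7 (u(k) = -2/7 + (k + 2)/7 = -2/7 + (2 + k)/7 = -2/7 + (2/7 + k/7) = k/7)
Z(d, x) = -3 + d + d*x/7 (Z(d, x) = -3 + ((d/7)*x + d) = -3 + (d*x/7 + d) = -3 + (d + d*x/7) = -3 + d + d*x/7)
N(v, j) = -16
p(f) = 1472/7 (p(f) = (-4*(-16))*(-3 + 4 + (⅐)*4*4) = 64*(-3 + 4 + 16/7) = 64*(23/7) = 1472/7)
-40*p(-8) = -40*1472/7 = -58880/7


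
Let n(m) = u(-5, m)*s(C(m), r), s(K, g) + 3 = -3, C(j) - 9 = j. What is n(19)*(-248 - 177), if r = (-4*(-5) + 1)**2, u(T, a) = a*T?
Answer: -242250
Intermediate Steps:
C(j) = 9 + j
u(T, a) = T*a
r = 441 (r = (20 + 1)**2 = 21**2 = 441)
s(K, g) = -6 (s(K, g) = -3 - 3 = -6)
n(m) = 30*m (n(m) = -5*m*(-6) = 30*m)
n(19)*(-248 - 177) = (30*19)*(-248 - 177) = 570*(-425) = -242250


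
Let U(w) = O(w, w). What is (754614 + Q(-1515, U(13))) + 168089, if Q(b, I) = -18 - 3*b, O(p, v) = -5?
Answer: 927230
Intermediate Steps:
U(w) = -5
(754614 + Q(-1515, U(13))) + 168089 = (754614 + (-18 - 3*(-1515))) + 168089 = (754614 + (-18 + 4545)) + 168089 = (754614 + 4527) + 168089 = 759141 + 168089 = 927230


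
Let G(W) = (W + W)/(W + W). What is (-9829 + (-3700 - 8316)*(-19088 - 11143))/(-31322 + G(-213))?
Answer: -363245867/31321 ≈ -11598.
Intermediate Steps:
G(W) = 1 (G(W) = (2*W)/((2*W)) = (2*W)*(1/(2*W)) = 1)
(-9829 + (-3700 - 8316)*(-19088 - 11143))/(-31322 + G(-213)) = (-9829 + (-3700 - 8316)*(-19088 - 11143))/(-31322 + 1) = (-9829 - 12016*(-30231))/(-31321) = (-9829 + 363255696)*(-1/31321) = 363245867*(-1/31321) = -363245867/31321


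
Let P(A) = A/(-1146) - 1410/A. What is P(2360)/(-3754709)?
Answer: 359273/507741788652 ≈ 7.0759e-7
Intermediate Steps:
P(A) = -1410/A - A/1146 (P(A) = A*(-1/1146) - 1410/A = -A/1146 - 1410/A = -1410/A - A/1146)
P(2360)/(-3754709) = (-1410/2360 - 1/1146*2360)/(-3754709) = (-1410*1/2360 - 1180/573)*(-1/3754709) = (-141/236 - 1180/573)*(-1/3754709) = -359273/135228*(-1/3754709) = 359273/507741788652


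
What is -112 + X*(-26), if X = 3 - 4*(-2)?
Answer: -398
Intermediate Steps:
X = 11 (X = 3 + 8 = 11)
-112 + X*(-26) = -112 + 11*(-26) = -112 - 286 = -398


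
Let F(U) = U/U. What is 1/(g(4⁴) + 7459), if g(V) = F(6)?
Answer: 1/7460 ≈ 0.00013405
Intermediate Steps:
F(U) = 1
g(V) = 1
1/(g(4⁴) + 7459) = 1/(1 + 7459) = 1/7460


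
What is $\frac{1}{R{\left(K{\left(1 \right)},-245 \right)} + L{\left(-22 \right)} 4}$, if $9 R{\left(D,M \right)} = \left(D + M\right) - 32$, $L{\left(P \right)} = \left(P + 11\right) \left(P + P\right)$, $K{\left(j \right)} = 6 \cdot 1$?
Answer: $\frac{9}{17153} \approx 0.00052469$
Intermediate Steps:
$K{\left(j \right)} = 6$
$L{\left(P \right)} = 2 P \left(11 + P\right)$ ($L{\left(P \right)} = \left(11 + P\right) 2 P = 2 P \left(11 + P\right)$)
$R{\left(D,M \right)} = - \frac{32}{9} + \frac{D}{9} + \frac{M}{9}$ ($R{\left(D,M \right)} = \frac{\left(D + M\right) - 32}{9} = \frac{-32 + D + M}{9} = - \frac{32}{9} + \frac{D}{9} + \frac{M}{9}$)
$\frac{1}{R{\left(K{\left(1 \right)},-245 \right)} + L{\left(-22 \right)} 4} = \frac{1}{\left(- \frac{32}{9} + \frac{1}{9} \cdot 6 + \frac{1}{9} \left(-245\right)\right) + 2 \left(-22\right) \left(11 - 22\right) 4} = \frac{1}{\left(- \frac{32}{9} + \frac{2}{3} - \frac{245}{9}\right) + 2 \left(-22\right) \left(-11\right) 4} = \frac{1}{- \frac{271}{9} + 484 \cdot 4} = \frac{1}{- \frac{271}{9} + 1936} = \frac{1}{\frac{17153}{9}} = \frac{9}{17153}$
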